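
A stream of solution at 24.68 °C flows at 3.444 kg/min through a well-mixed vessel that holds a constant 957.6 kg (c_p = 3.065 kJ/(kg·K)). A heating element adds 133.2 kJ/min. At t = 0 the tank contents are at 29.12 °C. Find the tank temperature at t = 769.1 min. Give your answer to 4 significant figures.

36.78 °C

M c_p dT/dt = ṁ c_p (T_in − T) + Q̇.
Rearrange: dT/dt = (T_ss − T)/τ with τ = M/ṁ = 278.049 min and T_ss = T_in + Q̇/(ṁ c_p) = 37.2986 °C.
Integrating: T(t) = T_ss + (T₀ − T_ss) e^(−t/τ).
T(769.1) = 37.2986 + (-8.17858)·e^(−769.1/278.049) = 37.2986 + (-8.17858)·0.0629093 = 36.7841 °C.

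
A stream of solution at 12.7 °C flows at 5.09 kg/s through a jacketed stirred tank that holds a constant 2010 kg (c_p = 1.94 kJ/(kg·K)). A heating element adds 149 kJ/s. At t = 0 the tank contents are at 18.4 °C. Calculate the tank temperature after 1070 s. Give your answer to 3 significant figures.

Unsteady energy balance on the tank contents: M c_p dT/dt = ṁ c_p (T_in − T) + 149.
τ = M/ṁ = 394.89 s; T_ss = T_in + Q̇/(ṁ c_p) = 12.7 + 149/(5.09·1.94) = 27.789 °C.
Integrating: T(t) = T_ss + (T₀ − T_ss) e^(−t/τ).
T(1070) = 27.789 + (-9.3892)·e^(−1070/394.89) = 27.789 + (-9.3892)·0.066563 = 27.164 °C.

27.2 °C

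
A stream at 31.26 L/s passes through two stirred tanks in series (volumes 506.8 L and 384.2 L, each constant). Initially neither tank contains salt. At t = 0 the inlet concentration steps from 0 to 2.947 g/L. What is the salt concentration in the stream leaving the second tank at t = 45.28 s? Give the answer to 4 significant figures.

2.433 g/L

Each tank obeys Vᵢ dCᵢ/dt = Q(Cᵢ₋₁ − Cᵢ), so τᵢ = Vᵢ/Q.
τ₁ = 506.8/31.26 = 16.2124 s; τ₂ = 384.2/31.26 = 12.2905 s.
Tank 1: C₁ = C_in(1 − e^(−t/τ₁)). Tank 2 (τ₁ ≠ τ₂): C₂ = C_in[1 − (τ₁ e^(−t/τ₁) − τ₂ e^(−t/τ₂))/(τ₁ − τ₂)].
At t = 45.28: e^(−t/τ₁) = 0.0612420, e^(−t/τ₂) = 0.0251184.
C₂ = 2.947·[1 − (16.2124·0.0612420 − 12.2905·0.0251184)/(3.92194)] = 2.947·0.825555 = 2.43291 g/L.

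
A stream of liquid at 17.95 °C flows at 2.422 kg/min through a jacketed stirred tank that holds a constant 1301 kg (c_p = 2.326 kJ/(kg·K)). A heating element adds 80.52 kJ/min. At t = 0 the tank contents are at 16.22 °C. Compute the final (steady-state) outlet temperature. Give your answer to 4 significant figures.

Heat balance on the well-mixed liquid: M c_p dT/dt = ṁ c_p (T_in − T) + 80.52.
At steady state dT/dt = 0 ⇒ T_ss = T_in + Q̇/(ṁ c_p) = 17.95 + 80.52/(2.422·2.326) = 32.2429 °C.

32.24 °C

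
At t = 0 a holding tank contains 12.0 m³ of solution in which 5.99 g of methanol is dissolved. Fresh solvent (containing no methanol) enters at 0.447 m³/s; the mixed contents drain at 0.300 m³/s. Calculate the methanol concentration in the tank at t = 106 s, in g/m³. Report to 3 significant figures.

Let m(t) be the amount of methanol. Volume: V(t) = V₀ + (Q_in − Q_out) t = 12.0 + 0.14700 t; V(106) = 27.582 m³.
Species balance (pure solvent in): dm/dt = −Q_out · m/V(t).
dm/m = −Q_out dt/(V₀ + 0.14700 t); integrating gives ln(m/m₀) = −(Q_out/(Q_in−Q_out)) ln(V/V₀).
m = m₀ (V₀/V)^(Q_out/(Q_in−Q_out)) = 5.99 × (12.0/27.582)^(2.0408) = 1.0959 g.
C = m/V = 1.0959/27.582 = 0.039734 g/m³.

0.0397 g/m³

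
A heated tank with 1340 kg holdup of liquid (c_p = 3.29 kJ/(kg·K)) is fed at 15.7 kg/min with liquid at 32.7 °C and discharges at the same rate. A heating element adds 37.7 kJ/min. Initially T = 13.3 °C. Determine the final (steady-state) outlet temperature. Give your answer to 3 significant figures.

33.4 °C

M c_p dT/dt = ṁ c_p (T_in − T) + Q̇.
At steady state dT/dt = 0 ⇒ T_ss = T_in + Q̇/(ṁ c_p) = 32.7 + 37.7/(15.7·3.29) = 33.430 °C.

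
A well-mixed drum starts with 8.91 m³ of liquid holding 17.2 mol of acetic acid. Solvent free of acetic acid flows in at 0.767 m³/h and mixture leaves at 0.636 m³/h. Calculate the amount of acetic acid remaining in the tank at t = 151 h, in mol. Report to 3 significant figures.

0.0589 mol

Let m(t) be the amount of acetic acid. Volume: V(t) = V₀ + (Q_in − Q_out) t = 8.91 + 0.13100 t; V(151) = 28.691 m³.
Species balance (pure solvent in): dm/dt = −Q_out · m/V(t).
dm/m = −Q_out dt/(V₀ + 0.13100 t); integrating gives ln(m/m₀) = −(Q_out/(Q_in−Q_out)) ln(V/V₀).
m = m₀ (V₀/V)^(Q_out/(Q_in−Q_out)) = 17.2 × (8.91/28.691)^(4.8550) = 0.058864 mol.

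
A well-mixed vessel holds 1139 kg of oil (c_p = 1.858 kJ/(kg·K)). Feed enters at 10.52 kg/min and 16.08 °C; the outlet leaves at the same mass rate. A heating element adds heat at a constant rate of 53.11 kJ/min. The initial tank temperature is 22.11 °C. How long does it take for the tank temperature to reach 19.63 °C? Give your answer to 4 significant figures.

149.5 min

Heat balance on the well-mixed liquid: M c_p dT/dt = ṁ c_p (T_in − T) + 53.11.
τ = M/ṁ = 108.270 min; T_ss = T_in + Q̇/(ṁ c_p) = 18.7972 °C.
T(t) = T_ss + (T₀ − T_ss) e^(−t/τ). Set T = 19.63:
e^(−t/τ) = (19.63 − 18.7972)/(22.11 − 18.7972) = 0.251398
t = −108.270 · ln(0.251398) = 149.490 min.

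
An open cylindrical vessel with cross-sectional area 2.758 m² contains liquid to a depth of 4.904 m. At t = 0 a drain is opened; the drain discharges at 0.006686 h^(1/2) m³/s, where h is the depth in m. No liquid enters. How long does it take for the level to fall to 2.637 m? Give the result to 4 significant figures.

487.3 s

A dh/dt = −Q_out = −0.006686 √h.
∫ h^(−1/2) dh = −(0.006686/A) ∫ dt, giving 2√h = 2√h₀ − (0.006686/A) t.
t = 2A(√h₀ − √h)/0.006686 = 2·2.758·(√4.904 − √2.637)/0.006686
  = 5.51600 × (2.21450 − 1.62388) / 0.006686 = 487.261 s.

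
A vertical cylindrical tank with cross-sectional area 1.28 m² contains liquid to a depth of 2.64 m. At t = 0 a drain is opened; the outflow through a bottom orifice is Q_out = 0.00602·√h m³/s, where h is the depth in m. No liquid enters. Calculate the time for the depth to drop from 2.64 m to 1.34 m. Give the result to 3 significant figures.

A dh/dt = −Q_out = −0.00602 √h.
∫ h^(−1/2) dh = −(0.00602/A) ∫ dt, giving 2√h = 2√h₀ − (0.00602/A) t.
t = 2A(√h₀ − √h)/0.00602 = 2·1.28·(√2.64 − √1.34)/0.00602
  = 2.5600 × (1.6248 − 1.1576) / 0.00602 = 198.69 s.

199 s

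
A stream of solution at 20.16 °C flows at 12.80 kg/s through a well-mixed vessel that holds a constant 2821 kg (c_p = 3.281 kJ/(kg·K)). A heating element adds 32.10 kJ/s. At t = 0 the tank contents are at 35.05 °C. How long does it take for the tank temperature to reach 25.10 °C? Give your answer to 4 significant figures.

268.6 s

First-law balance (no shaft work): M c_p dT/dt = ṁ c_p (T_in − T) + 32.10.
τ = M/ṁ = 220.391 s; T_ss = T_in + Q̇/(ṁ c_p) = 20.9243 °C.
T(t) = T_ss + (T₀ − T_ss) e^(−t/τ). Set T = 25.10:
e^(−t/τ) = (25.10 − 20.9243)/(35.05 − 20.9243) = 0.295608
t = −220.391 · ln(0.295608) = 268.595 s.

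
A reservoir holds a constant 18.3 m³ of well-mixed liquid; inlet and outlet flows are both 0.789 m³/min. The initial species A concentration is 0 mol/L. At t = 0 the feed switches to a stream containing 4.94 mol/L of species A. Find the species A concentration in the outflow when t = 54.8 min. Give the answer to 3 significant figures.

Mass balance on the solute (V constant): V dC/dt = Q(C_in − C).
Rewrite as dC/dt + C/τ = C_in/τ, τ = V/Q = 23.194 min.
This is linear first-order; C(t) = C_in + (C₀ − C_in) e^(−t/τ).
C(54.8) = 4.94 + (0 − 4.94)·e^(−54.8/23.194) = 4.94 + (-4.9400)·0.094167 = 4.4748 mol/L.

4.47 mol/L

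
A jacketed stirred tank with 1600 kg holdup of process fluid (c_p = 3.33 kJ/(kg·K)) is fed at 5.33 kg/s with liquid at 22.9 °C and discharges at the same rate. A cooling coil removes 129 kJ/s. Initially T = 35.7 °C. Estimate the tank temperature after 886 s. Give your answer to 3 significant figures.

16.7 °C

First-law balance (no shaft work): M c_p dT/dt = ṁ c_p (T_in − T) − 129.
Rearrange: dT/dt = (T_ss − T)/τ with τ = M/ṁ = 300.19 s and T_ss = T_in − Q̇/(ṁ c_p) = 15.632 °C.
Integrating: T(t) = T_ss + (T₀ − T_ss) e^(−t/τ).
T(886) = 15.632 + (20.068)·e^(−886/300.19) = 15.632 + (20.068)·0.052262 = 16.681 °C.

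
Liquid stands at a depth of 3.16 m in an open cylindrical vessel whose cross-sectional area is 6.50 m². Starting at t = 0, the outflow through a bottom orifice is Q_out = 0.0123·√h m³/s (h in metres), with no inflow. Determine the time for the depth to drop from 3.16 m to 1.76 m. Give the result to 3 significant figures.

477 s

A dh/dt = −Q_out = −0.0123 √h.
Separate and integrate: 2(√h − √h₀) = −(0.0123/A) t.
t = 2A(√h₀ − √h)/0.0123 = 2·6.50·(√3.16 − √1.76)/0.0123
  = 13.000 × (1.7776 − 1.3266) / 0.0123 = 476.66 s.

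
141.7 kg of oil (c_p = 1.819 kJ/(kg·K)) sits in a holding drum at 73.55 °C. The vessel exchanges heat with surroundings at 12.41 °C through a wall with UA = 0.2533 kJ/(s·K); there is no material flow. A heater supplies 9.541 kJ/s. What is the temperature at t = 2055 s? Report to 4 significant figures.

M c_p dT/dt = −UA(T − T_amb) + Q̇.
dT/dt = (T_ss − T)/τ with T_ss = T_amb + Q̇/UA = 12.41 + 9.541/0.2533 = 50.0768 °C, τ = M c_p/UA = 141.7·1.819/0.2533 = 1017.58 s.
This is linear first-order; T(t) = T_ss + (T₀ − T_ss) e^(−t/τ).
T(2055) = 50.0768 + (23.4732)·0.132721 = 53.1922 °C.

53.19 °C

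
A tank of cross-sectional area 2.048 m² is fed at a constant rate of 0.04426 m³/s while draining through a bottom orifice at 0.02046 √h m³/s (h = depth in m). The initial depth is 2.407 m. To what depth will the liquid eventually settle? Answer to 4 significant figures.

4.680 m

Level balance: A dh/dt = 0.04426 − 0.02046 √h. Setting dh/dt = 0:
Q_in = 0.02046 √h_ss ⇒ √h_ss = 0.04426/0.02046 = 2.16325.
h_ss = 2.16325² = 4.67963 m. (Since h₀ = 2.407 m < h_ss, the level will rise toward this value.)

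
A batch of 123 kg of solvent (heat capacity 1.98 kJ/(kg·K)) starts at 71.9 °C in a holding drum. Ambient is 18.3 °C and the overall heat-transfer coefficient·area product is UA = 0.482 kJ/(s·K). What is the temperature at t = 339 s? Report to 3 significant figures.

45.7 °C

M c_p dT/dt = −UA(T − T_amb).
dT/dt = (T_ss − T)/τ with T_ss = T_amb = 18.300 °C, τ = M c_p/UA = 123·1.98/0.482 = 505.27 s.
This is linear first-order; T(t) = T_ss + (T₀ − T_ss) e^(−t/τ).
T(339) = 18.300 + (53.600)·0.51123 = 45.702 °C.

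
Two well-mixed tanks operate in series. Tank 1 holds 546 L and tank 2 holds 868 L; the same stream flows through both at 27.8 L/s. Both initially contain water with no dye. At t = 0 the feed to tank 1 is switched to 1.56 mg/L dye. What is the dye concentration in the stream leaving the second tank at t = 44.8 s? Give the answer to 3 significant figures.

Each tank obeys Vᵢ dCᵢ/dt = Q(Cᵢ₋₁ − Cᵢ), so τᵢ = Vᵢ/Q.
τ₁ = 546/27.8 = 19.640 s; τ₂ = 868/27.8 = 31.223 s.
Solving the cascade with C₁(0)=C₂(0)=0 gives C₂(t) = C_in[1 − (τ₁ e^(−t/τ₁) − τ₂ e^(−t/τ₂))/(τ₁ − τ₂)].
At t = 44.8: e^(−t/τ₁) = 0.10218, e^(−t/τ₂) = 0.23815.
C₂ = 1.56·[1 − (19.640·0.10218 − 31.223·0.23815)/(-11.583)] = 1.56·0.53128 = 0.82880 mg/L.

0.829 mg/L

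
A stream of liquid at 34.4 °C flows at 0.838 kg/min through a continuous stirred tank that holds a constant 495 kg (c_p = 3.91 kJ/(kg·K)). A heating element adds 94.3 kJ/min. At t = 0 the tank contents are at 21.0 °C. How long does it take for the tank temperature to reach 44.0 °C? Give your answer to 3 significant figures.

466 min

Energy balance: M c_p dT/dt = ṁ c_p (T_in − T) + 94.3.
τ = M/ṁ = 590.69 min; T_ss = T_in + Q̇/(ṁ c_p) = 63.180 °C.
T(t) = T_ss + (T₀ − T_ss) e^(−t/τ). Set T = 44.0:
e^(−t/τ) = (44.0 − 63.180)/(21.0 − 63.180) = 0.45472
t = −590.69 · ln(0.45472) = 465.51 min.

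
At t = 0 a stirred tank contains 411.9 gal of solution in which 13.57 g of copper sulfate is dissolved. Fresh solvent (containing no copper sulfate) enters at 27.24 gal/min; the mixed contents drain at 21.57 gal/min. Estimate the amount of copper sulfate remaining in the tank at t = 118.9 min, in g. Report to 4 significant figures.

0.3394 g

Total volume: dV/dt = Q_in − Q_out = 5.67000 gal/min, so V(t) = 411.9 + 5.67000 t and V(118.9) = 1086.06 gal.
Species balance (pure solvent in): dm/dt = −Q_out · m/V(t).
Separate: dm/m = −Q_out dt/V(t) ⇒ ln(m/m₀) = −(Q_out/(Q_in−Q_out)) ln(V/V₀).
m = m₀ (V₀/V)^(Q_out/(Q_in−Q_out)) = 13.57 × (411.9/1086.06)^(3.80423) = 0.339436 g.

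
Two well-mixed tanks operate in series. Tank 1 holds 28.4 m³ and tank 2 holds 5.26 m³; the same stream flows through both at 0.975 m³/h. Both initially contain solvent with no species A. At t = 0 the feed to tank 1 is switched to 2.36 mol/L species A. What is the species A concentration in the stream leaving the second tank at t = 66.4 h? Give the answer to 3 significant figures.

Each tank obeys Vᵢ dCᵢ/dt = Q(Cᵢ₋₁ − Cᵢ), so τᵢ = Vᵢ/Q.
τ₁ = 28.4/0.975 = 29.128 h; τ₂ = 5.26/0.975 = 5.3949 h.
Solving the cascade with C₁(0)=C₂(0)=0 gives C₂(t) = C_in[1 − (τ₁ e^(−t/τ₁) − τ₂ e^(−t/τ₂))/(τ₁ − τ₂)].
At t = 66.4: e^(−t/τ₁) = 0.10233, e^(−t/τ₂) = 4.5155e-06.
C₂ = 2.36·[1 − (29.128·0.10233 − 5.3949·4.5155e-06)/(23.733)] = 2.36·0.87441 = 2.0636 mol/L.

2.06 mol/L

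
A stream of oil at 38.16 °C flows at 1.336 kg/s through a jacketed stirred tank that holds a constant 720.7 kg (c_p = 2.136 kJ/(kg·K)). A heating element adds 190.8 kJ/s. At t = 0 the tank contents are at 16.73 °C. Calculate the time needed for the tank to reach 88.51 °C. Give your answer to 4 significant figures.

Heat balance on the well-mixed liquid: M c_p dT/dt = ṁ c_p (T_in − T) + 190.8.
τ = M/ṁ = 539.446 s; T_ss = T_in + Q̇/(ṁ c_p) = 105.021 °C.
T(t) = T_ss + (T₀ − T_ss) e^(−t/τ). Set T = 88.51:
e^(−t/τ) = (88.51 − 105.021)/(16.73 − 105.021) = 0.187003
t = −539.446 · ln(0.187003) = 904.450 s.

904.5 s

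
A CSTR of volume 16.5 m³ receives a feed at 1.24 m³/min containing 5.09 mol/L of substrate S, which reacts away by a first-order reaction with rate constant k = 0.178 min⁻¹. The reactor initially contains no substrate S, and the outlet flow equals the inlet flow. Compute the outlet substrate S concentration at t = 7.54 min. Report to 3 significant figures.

Species balance: V dC/dt = Q C_in − Q C − k V C.
dC/dt = (Q/V) C_in − (Q/V + k) C; effective rate a = Q/V + k = 0.075152 + 0.178 = 0.25315 min⁻¹.
C_ss = Q C_in/(Q + kV) = 1.5110 mol/L; C(t) = C_ss + (C₀ − C_ss) e^(−a t).
C(7.54) = 1.5110 + (-1.5110)·e^(−0.25315·7.54) = 1.5110 + (-1.5110)·0.14826 = 1.2870 mol/L.

1.29 mol/L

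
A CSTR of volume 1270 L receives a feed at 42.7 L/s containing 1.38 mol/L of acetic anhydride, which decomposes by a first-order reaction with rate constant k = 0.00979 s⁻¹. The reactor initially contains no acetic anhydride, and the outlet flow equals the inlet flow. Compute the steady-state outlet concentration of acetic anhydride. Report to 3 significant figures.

1.07 mol/L

Species balance: V dC/dt = Q C_in − Q C − k V C.
At steady state: 0 = Q C_in − (Q + kV) C_ss, so C_ss = Q C_in/(Q + kV).
C_ss = 42.7·1.38/(42.7 + 0.00979·1270) = 58.926/55.133 = 1.0688 mol/L.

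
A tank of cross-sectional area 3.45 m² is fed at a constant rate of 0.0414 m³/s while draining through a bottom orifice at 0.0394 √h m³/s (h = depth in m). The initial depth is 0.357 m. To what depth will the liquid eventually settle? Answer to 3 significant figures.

Level balance: A dh/dt = 0.0414 − 0.0394 √h. Setting dh/dt = 0:
Q_in = 0.0394 √h_ss ⇒ √h_ss = 0.0414/0.0394 = 1.0508.
h_ss = 1.0508² = 1.1041 m. (Since h₀ = 0.357 m < h_ss, the level will rise toward this value.)

1.10 m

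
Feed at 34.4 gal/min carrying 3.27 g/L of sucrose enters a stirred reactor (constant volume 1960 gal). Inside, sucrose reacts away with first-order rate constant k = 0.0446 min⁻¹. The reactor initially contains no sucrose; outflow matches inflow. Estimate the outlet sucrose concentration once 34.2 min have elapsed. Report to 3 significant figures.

0.813 g/L

Species balance: V dC/dt = Q C_in − Q C − k V C.
This is linear with rate a = Q/V + k = 0.062151 min⁻¹.
C_ss = Q C_in/(Q + kV) = 0.92343 g/L; C(t) = C_ss + (C₀ − C_ss) e^(−a t).
C(34.2) = 0.92343 + (-0.92343)·e^(−0.062151·34.2) = 0.92343 + (-0.92343)·0.11937 = 0.81320 g/L.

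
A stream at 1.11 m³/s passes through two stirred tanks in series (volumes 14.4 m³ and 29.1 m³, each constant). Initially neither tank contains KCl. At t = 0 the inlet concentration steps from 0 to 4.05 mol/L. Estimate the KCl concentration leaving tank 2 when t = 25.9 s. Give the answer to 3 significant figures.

1.60 mol/L

Species balance on tank i: dCᵢ/dt = (Cᵢ₋₁ − Cᵢ)/τᵢ with τᵢ = Vᵢ/Q.
τ₁ = 14.4/1.11 = 12.973 s; τ₂ = 29.1/1.11 = 26.216 s.
Solving the cascade with C₁(0)=C₂(0)=0 gives C₂(t) = C_in[1 − (τ₁ e^(−t/τ₁) − τ₂ e^(−t/τ₂))/(τ₁ − τ₂)].
At t = 25.9: e^(−t/τ₁) = 0.13582, e^(−t/τ₂) = 0.37234.
C₂ = 4.05·[1 − (12.973·0.13582 − 26.216·0.37234)/(-13.243)] = 4.05·0.39596 = 1.6036 mol/L.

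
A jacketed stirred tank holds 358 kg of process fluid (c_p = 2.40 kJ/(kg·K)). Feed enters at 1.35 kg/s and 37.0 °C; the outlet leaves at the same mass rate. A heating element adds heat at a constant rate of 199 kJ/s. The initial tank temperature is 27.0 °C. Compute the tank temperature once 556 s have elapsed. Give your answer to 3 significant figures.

M c_p dT/dt = ṁ c_p (T_in − T) + Q̇.
Rearrange: dT/dt = (T_ss − T)/τ with τ = M/ṁ = 265.19 s and T_ss = T_in + Q̇/(ṁ c_p) = 98.420 °C.
Solution: T(t) = T_ss + (T₀ − T_ss) e^(−t/τ).
T(556) = 98.420 + (-71.420)·e^(−556/265.19) = 98.420 + (-71.420)·0.12287 = 89.645 °C.

89.6 °C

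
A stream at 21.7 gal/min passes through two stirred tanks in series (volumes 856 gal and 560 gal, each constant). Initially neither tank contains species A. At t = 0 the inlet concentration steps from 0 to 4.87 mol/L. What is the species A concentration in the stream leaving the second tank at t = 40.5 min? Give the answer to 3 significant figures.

Species balance on tank i: dCᵢ/dt = (Cᵢ₋₁ − Cᵢ)/τᵢ with τᵢ = Vᵢ/Q.
τ₁ = 856/21.7 = 39.447 min; τ₂ = 560/21.7 = 25.806 min.
Solving the cascade with C₁(0)=C₂(0)=0 gives C₂(t) = C_in[1 − (τ₁ e^(−t/τ₁) − τ₂ e^(−t/τ₂))/(τ₁ − τ₂)].
At t = 40.5: e^(−t/τ₁) = 0.35819, e^(−t/τ₂) = 0.20818.
C₂ = 4.87·[1 − (39.447·0.35819 − 25.806·0.20818)/(13.641)] = 4.87·0.35800 = 1.7435 mol/L.

1.74 mol/L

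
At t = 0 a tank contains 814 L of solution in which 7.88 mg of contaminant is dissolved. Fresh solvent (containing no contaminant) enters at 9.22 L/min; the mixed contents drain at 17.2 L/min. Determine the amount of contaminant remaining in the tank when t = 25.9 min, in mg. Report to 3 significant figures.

Let m(t) be the amount of contaminant. Volume: V(t) = V₀ + (Q_in − Q_out) t = 814 − 7.9800 t; V(25.9) = 607.32 L.
Species balance (pure solvent in): dm/dt = −Q_out · m/V(t).
dm/m = −Q_out dt/(V₀ − 7.9800 t); integrating gives ln(m/m₀) = −(Q_out/(Q_in−Q_out)) ln(V/V₀).
m = m₀ (V₀/V)^(Q_out/(Q_in−Q_out)) = 7.88 × (814/607.32)^(-2.1554) = 4.1912 mg.

4.19 mg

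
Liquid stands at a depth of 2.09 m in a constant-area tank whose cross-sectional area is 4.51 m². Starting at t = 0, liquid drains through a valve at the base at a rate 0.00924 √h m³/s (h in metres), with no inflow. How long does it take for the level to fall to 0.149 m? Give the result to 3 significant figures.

With no inflow, A dh/dt = −0.00924 √h.
∫ h^(−1/2) dh = −(0.00924/A) ∫ dt, giving 2√h = 2√h₀ − (0.00924/A) t.
t = 2A(√h₀ − √h)/0.00924 = 2·4.51·(√2.09 − √0.149)/0.00924
  = 9.0200 × (1.4457 − 0.38601) / 0.00924 = 1034.4 s.

1030 s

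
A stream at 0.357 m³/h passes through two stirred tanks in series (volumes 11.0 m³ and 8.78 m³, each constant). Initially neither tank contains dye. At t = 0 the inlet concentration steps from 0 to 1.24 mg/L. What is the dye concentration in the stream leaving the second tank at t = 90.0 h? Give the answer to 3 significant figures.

Each tank obeys Vᵢ dCᵢ/dt = Q(Cᵢ₋₁ − Cᵢ), so τᵢ = Vᵢ/Q.
τ₁ = 11.0/0.357 = 30.812 h; τ₂ = 8.78/0.357 = 24.594 h.
Solving the cascade with C₁(0)=C₂(0)=0 gives C₂(t) = C_in[1 − (τ₁ e^(−t/τ₁) − τ₂ e^(−t/τ₂))/(τ₁ − τ₂)].
At t = 90.0: e^(−t/τ₁) = 0.053885, e^(−t/τ₂) = 0.025747.
C₂ = 1.24·[1 − (30.812·0.053885 − 24.594·0.025747)/(6.2185)] = 1.24·0.83483 = 1.0352 mg/L.

1.04 mg/L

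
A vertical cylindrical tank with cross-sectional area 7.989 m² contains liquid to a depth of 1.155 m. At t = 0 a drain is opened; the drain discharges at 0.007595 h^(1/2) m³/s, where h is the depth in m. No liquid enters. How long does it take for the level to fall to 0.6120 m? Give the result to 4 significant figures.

615.1 s

Volume balance on the tank: A dh/dt = −0.007595 √h.
This is separable: 2 d(√h)/dt = −0.007595/A, so √h = √h₀ − (0.007595/(2A)) t.
t = 2A(√h₀ − √h)/0.007595 = 2·7.989·(√1.155 − √0.6120)/0.007595
  = 15.9780 × (1.07471 − 0.782304) / 0.007595 = 615.148 s.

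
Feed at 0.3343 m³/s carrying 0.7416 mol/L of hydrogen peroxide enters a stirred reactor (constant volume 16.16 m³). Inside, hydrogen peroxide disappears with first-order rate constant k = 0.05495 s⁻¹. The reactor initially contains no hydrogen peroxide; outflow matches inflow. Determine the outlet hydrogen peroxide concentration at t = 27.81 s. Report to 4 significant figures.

Species balance: V dC/dt = Q C_in − Q C − k V C.
This is linear with rate a = Q/V + k = 0.0756369 s⁻¹.
C_ss = Q C_in/(Q + kV) = 0.202830 mol/L; C(t) = C_ss + (C₀ − C_ss) e^(−a t).
C(27.81) = 0.202830 + (-0.202830)·e^(−0.0756369·27.81) = 0.202830 + (-0.202830)·0.122033 = 0.178078 mol/L.

0.1781 mol/L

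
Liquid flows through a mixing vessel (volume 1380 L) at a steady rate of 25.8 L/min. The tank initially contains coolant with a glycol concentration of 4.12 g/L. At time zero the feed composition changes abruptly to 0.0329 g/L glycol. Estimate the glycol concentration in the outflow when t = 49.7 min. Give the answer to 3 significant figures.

Transient balance on the dissolved component: V dC/dt = Q(C_in − C).
Rewrite as dC/dt + C/τ = C_in/τ, τ = V/Q = 53.488 min.
Integrating: C(t) = C_in + (C₀ − C_in) e^(−t/τ).
C(49.7) = 0.0329 + (4.12 − 0.0329)·e^(−49.7/53.488) = 0.0329 + (4.0871)·0.39488 = 1.6468 g/L.

1.65 g/L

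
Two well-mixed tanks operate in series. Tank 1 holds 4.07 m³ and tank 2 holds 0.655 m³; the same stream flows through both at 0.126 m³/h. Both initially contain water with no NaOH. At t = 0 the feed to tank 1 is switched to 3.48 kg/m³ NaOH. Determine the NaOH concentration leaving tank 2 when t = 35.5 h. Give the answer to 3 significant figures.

Each tank obeys Vᵢ dCᵢ/dt = Q(Cᵢ₋₁ − Cᵢ), so τᵢ = Vᵢ/Q.
τ₁ = 4.07/0.126 = 32.302 h; τ₂ = 0.655/0.126 = 5.1984 h.
Solving the cascade with C₁(0)=C₂(0)=0 gives C₂(t) = C_in[1 − (τ₁ e^(−t/τ₁) − τ₂ e^(−t/τ₂))/(τ₁ − τ₂)].
At t = 35.5: e^(−t/τ₁) = 0.33320, e^(−t/τ₂) = 0.0010819.
C₂ = 3.48·[1 − (32.302·0.33320 − 5.1984·0.0010819)/(27.103)] = 3.48·0.60310 = 2.0988 kg/m³.

2.10 kg/m³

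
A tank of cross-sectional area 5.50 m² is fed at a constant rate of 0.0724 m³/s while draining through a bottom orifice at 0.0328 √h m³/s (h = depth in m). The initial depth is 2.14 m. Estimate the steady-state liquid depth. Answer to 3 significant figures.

A dh/dt = Q_in − 0.0328 √h. Steady state requires inflow = outflow:
Q_in = 0.0328 √h_ss ⇒ √h_ss = 0.0724/0.0328 = 2.2073.
h_ss = 2.2073² = 4.8722 m. (Since h₀ = 2.14 m < h_ss, the level will rise toward this value.)

4.87 m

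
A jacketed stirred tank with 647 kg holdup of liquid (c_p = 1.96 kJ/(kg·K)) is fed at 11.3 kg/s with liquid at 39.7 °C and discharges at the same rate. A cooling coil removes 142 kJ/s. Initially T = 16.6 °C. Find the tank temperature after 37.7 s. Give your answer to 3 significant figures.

M c_p dT/dt = ṁ c_p (T_in − T) − Q̇.
τ = M/ṁ = 57.257 s; T_ss = T_in − Q̇/(ṁ c_p) = 39.7 − 142/(11.3·1.96) = 33.289 °C.
Integrating: T(t) = T_ss + (T₀ − T_ss) e^(−t/τ).
T(37.7) = 33.289 + (-16.689)·e^(−37.7/57.257) = 33.289 + (-16.689)·0.51766 = 24.650 °C.

24.6 °C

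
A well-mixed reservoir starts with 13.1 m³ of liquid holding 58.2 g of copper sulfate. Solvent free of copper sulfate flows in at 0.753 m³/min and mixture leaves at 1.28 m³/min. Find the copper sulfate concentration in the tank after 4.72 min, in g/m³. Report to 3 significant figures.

Total volume: dV/dt = Q_in − Q_out = -0.52700 m³/min, so V(t) = 13.1 − 0.52700 t and V(4.72) = 10.613 m³.
Species balance (pure solvent in): dm/dt = −Q_out · m/V(t).
dm/m = −Q_out dt/(V₀ − 0.52700 t); integrating gives ln(m/m₀) = −(Q_out/(Q_in−Q_out)) ln(V/V₀).
m = m₀ (V₀/V)^(Q_out/(Q_in−Q_out)) = 58.2 × (13.1/10.613)^(-2.4288) = 34.898 g.
C = m/V = 34.898/10.613 = 3.2884 g/m³.

3.29 g/m³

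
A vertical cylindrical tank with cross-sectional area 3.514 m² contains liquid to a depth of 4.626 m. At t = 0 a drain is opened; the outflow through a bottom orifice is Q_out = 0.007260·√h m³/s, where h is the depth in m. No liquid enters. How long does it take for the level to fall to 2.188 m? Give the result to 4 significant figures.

650.2 s

With no inflow, A dh/dt = −0.007260 √h.
∫ h^(−1/2) dh = −(0.007260/A) ∫ dt, giving 2√h = 2√h₀ − (0.007260/A) t.
t = 2A(√h₀ − √h)/0.007260 = 2·3.514·(√4.626 − √2.188)/0.007260
  = 7.02800 × (2.15081 − 1.47919) / 0.007260 = 650.162 s.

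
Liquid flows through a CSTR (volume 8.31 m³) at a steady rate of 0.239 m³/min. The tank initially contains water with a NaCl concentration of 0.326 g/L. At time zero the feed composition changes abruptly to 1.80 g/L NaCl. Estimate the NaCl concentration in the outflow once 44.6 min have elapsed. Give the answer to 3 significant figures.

Transient balance on the dissolved component: V dC/dt = Q(C_in − C).
Time constant τ = V/Q = 8.31/0.239 = 34.770 min.
C approaches C_in exponentially: C(t) = C_in + (C₀ − C_in) e^(−t/τ).
C(44.6) = 1.80 + (0.326 − 1.80)·e^(−44.6/34.770) = 1.80 + (-1.4740)·0.27728 = 1.3913 g/L.

1.39 g/L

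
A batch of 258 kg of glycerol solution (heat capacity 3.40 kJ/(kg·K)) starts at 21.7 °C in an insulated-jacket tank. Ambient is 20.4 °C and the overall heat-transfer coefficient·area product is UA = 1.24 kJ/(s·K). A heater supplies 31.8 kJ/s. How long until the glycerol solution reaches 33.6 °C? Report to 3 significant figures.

475 s

Unsteady energy balance on the tank contents: M c_p dT/dt = −UA(T − T_amb) + Q̇.
τ = M c_p/UA = 707.42 s; T_ss = T_amb + Q̇/UA = 20.4 + 31.8/1.24 = 46.045 °C.
T(t) = T_ss + (T₀ − T_ss)e^(−t/τ); set T = 33.6:
t = −τ ln[(T − T_ss)/(T₀ − T_ss)] = −707.42 · ln(0.51120) = 474.68 s.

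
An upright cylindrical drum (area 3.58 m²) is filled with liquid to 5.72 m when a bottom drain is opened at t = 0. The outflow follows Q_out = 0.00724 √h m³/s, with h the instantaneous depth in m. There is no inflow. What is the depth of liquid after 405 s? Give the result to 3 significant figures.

3.93 m

Mass balance (ρ constant): A dh/dt = −0.00724 √h.
Separate and integrate: 2(√h − √h₀) = −(0.00724/A) t.
√h = √5.72 − 0.00724·405/(2·3.58) = 2.3917 − 0.40953 = 1.9821.
h = 1.9821² = 3.9288 m.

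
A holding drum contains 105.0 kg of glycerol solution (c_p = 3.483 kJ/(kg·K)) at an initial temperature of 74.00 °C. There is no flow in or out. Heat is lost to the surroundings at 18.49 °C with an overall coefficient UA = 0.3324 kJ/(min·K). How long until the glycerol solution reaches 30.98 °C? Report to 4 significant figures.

Energy balance: M c_p dT/dt = −UA(T − T_amb).
τ = M c_p/UA = 1100.23 min; T_ss = T_amb = 18.4900 °C.
T(t) = T_ss + (T₀ − T_ss)e^(−t/τ); set T = 30.98:
t = −τ ln[(T − T_ss)/(T₀ − T_ss)] = −1100.23 · ln(0.225005) = 1641.13 min.

1641 min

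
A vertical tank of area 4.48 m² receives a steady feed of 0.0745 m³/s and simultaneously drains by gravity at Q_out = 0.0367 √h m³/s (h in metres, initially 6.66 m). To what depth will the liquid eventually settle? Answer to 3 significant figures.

4.12 m

Mass balance (ρ constant): A dh/dt = Q_in − 0.0367 √h. At steady state dh/dt = 0:
Q_in = 0.0367 √h_ss ⇒ √h_ss = 0.0745/0.0367 = 2.0300.
h_ss = 2.0300² = 4.1208 m. (Since h₀ = 6.66 m > h_ss, the level will fall toward this value.)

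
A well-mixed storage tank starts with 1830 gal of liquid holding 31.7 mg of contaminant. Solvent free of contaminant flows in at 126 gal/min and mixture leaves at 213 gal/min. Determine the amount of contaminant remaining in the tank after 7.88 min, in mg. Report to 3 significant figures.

Total volume: dV/dt = Q_in − Q_out = -87.000 gal/min, so V(t) = 1830 − 87.000 t and V(7.88) = 1144.4 gal.
No contaminant enters, so dm/dt = −Q_out · (m/V).
dm/m = −Q_out dt/(V₀ − 87.000 t); integrating gives ln(m/m₀) = −(Q_out/(Q_in−Q_out)) ln(V/V₀).
m = m₀ (V₀/V)^(Q_out/(Q_in−Q_out)) = 31.7 × (1830/1144.4)^(-2.4483) = 10.045 mg.

10.0 mg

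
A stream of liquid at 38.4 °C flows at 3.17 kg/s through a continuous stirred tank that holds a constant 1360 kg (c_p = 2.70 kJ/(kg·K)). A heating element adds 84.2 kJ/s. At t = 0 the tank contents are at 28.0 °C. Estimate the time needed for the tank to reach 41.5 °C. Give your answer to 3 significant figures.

M c_p dT/dt = ṁ c_p (T_in − T) + Q̇.
τ = M/ṁ = 429.02 s; T_ss = T_in + Q̇/(ṁ c_p) = 48.238 °C.
T(t) = T_ss + (T₀ − T_ss) e^(−t/τ). Set T = 41.5:
e^(−t/τ) = (41.5 − 48.238)/(28.0 − 48.238) = 0.33292
t = −429.02 · ln(0.33292) = 471.86 s.

472 s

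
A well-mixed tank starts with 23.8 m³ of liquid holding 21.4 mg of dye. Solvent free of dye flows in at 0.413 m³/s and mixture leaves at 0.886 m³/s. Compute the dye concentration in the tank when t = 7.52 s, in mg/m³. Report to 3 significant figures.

Let m(t) be the amount of dye. Volume: V(t) = V₀ + (Q_in − Q_out) t = 23.8 − 0.47300 t; V(7.52) = 20.243 m³.
Species balance (pure solvent in): dm/dt = −Q_out · m/V(t).
dm/m = −Q_out dt/(V₀ − 0.47300 t); integrating gives ln(m/m₀) = −(Q_out/(Q_in−Q_out)) ln(V/V₀).
m = m₀ (V₀/V)^(Q_out/(Q_in−Q_out)) = 21.4 × (23.8/20.243)^(-1.8732) = 15.803 mg.
C = m/V = 15.803/20.243 = 0.78064 mg/m³.

0.781 mg/m³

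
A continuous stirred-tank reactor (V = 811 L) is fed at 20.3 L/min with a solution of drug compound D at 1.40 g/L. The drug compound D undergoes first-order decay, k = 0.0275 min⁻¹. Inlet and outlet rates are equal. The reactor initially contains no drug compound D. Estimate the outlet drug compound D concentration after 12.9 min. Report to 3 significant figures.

V dC/dt = Q(C_in − C) − k V C.
This is linear with rate a = Q/V + k = 0.052531 min⁻¹.
C_ss = Q C_in/(Q + kV) = 0.66710 g/L; C(t) = C_ss + (C₀ − C_ss) e^(−a t).
C(12.9) = 0.66710 + (-0.66710)·e^(−0.052531·12.9) = 0.66710 + (-0.66710)·0.50781 = 0.32834 g/L.

0.328 g/L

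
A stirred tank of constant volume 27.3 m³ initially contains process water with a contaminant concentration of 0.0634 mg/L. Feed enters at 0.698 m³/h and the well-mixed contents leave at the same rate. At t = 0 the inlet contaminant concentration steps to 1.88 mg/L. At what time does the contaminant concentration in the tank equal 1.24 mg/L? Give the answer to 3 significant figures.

Species balance: V dC/dt = Q(C_in − C) ⇒ τ = V/Q = 39.112 h.
C(t) = C_in + (C₀ − C_in) e^(−t/τ). Set C = 1.24 and solve for t:
e^(−t/τ) = (C − C_in)/(C₀ − C_in) = (1.24 − 1.88)/(0.0634 − 1.88) = 0.35231
t = −τ ln(…) = 39.112 × 1.0433 = 40.803 h.

40.8 h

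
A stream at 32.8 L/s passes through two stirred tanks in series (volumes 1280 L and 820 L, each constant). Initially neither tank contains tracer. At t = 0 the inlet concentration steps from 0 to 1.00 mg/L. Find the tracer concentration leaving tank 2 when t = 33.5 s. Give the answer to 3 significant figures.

0.287 mg/L

Each tank obeys Vᵢ dCᵢ/dt = Q(Cᵢ₋₁ − Cᵢ), so τᵢ = Vᵢ/Q.
τ₁ = 1280/32.8 = 39.024 s; τ₂ = 820/32.8 = 25.000 s.
Solving the cascade with C₁(0)=C₂(0)=0 gives C₂(t) = C_in[1 − (τ₁ e^(−t/τ₁) − τ₂ e^(−t/τ₂))/(τ₁ − τ₂)].
At t = 33.5: e^(−t/τ₁) = 0.42382, e^(−t/τ₂) = 0.26185.
C₂ = 1.00·[1 − (39.024·0.42382 − 25.000·0.26185)/(14.024)] = 1.00·0.28743 = 0.28743 mg/L.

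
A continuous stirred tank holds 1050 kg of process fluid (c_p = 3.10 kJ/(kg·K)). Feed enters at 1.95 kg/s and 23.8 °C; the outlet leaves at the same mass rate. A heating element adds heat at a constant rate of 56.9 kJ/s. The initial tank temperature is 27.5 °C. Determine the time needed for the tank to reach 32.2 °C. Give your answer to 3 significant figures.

M c_p dT/dt = ṁ c_p (T_in − T) + Q̇.
τ = M/ṁ = 538.46 s; T_ss = T_in + Q̇/(ṁ c_p) = 33.213 °C.
T(t) = T_ss + (T₀ − T_ss) e^(−t/τ). Set T = 32.2:
e^(−t/τ) = (32.2 − 33.213)/(27.5 − 33.213) = 0.17728
t = −538.46 · ln(0.17728) = 931.56 s.

932 s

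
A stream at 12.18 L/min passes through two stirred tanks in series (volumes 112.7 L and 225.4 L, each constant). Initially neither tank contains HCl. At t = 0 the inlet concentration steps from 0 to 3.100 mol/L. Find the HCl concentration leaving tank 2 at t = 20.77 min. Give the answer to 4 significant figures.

Time constants: τᵢ = Vᵢ/Q for each well-mixed tank.
τ₁ = 112.7/12.18 = 9.25287 min; τ₂ = 225.4/12.18 = 18.5057 min.
Solving the cascade with C₁(0)=C₂(0)=0 gives C₂(t) = C_in[1 − (τ₁ e^(−t/τ₁) − τ₂ e^(−t/τ₂))/(τ₁ − τ₂)].
At t = 20.77: e^(−t/τ₁) = 0.105958, e^(−t/τ₂) = 0.325513.
C₂ = 3.100·[1 − (9.25287·0.105958 − 18.5057·0.325513)/(-9.25287)] = 3.100·0.454933 = 1.41029 mol/L.

1.410 mol/L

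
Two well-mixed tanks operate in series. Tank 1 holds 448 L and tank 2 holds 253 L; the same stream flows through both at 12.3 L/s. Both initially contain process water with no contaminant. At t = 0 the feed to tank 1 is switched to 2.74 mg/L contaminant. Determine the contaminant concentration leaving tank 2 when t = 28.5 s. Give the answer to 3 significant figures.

0.751 mg/L

Time constants: τᵢ = Vᵢ/Q for each well-mixed tank.
τ₁ = 448/12.3 = 36.423 s; τ₂ = 253/12.3 = 20.569 s.
Solving the cascade with C₁(0)=C₂(0)=0 gives C₂(t) = C_in[1 − (τ₁ e^(−t/τ₁) − τ₂ e^(−t/τ₂))/(τ₁ − τ₂)].
At t = 28.5: e^(−t/τ₁) = 0.45727, e^(−t/τ₂) = 0.25018.
C₂ = 2.74·[1 − (36.423·0.45727 − 20.569·0.25018)/(15.854)] = 2.74·0.27404 = 0.75087 mg/L.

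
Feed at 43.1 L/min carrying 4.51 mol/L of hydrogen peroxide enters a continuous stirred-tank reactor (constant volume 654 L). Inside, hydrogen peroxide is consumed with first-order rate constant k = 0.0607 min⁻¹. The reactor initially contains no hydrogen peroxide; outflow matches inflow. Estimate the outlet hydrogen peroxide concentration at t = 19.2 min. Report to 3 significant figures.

Accumulation = in − out − consumed: V dC/dt = Q C_in − Q C − k V C.
dC/dt = (Q/V) C_in − (Q/V + k) C; effective rate a = Q/V + k = 0.065902 + 0.0607 = 0.12660 min⁻¹.
C_ss = Q C_in/(Q + kV) = 2.3477 mol/L; C(t) = C_ss + (C₀ − C_ss) e^(−a t).
C(19.2) = 2.3477 + (-2.3477)·e^(−0.12660·19.2) = 2.3477 + (-2.3477)·0.087970 = 2.1411 mol/L.

2.14 mol/L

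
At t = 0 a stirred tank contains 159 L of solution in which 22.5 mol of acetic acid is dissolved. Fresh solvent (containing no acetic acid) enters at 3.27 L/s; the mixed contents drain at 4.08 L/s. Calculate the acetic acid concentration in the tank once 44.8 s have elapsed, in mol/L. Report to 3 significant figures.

0.0497 mol/L

Total volume: dV/dt = Q_in − Q_out = -0.81000 L/s, so V(t) = 159 − 0.81000 t and V(44.8) = 122.71 L.
Solute balance: dm/dt = 0 − Q_out C = −Q_out m/V(t).
Separate: dm/m = −Q_out dt/V(t) ⇒ ln(m/m₀) = −(Q_out/(Q_in−Q_out)) ln(V/V₀).
m = m₀ (V₀/V)^(Q_out/(Q_in−Q_out)) = 22.5 × (159/122.71)^(-5.0370) = 6.1019 mol.
C = m/V = 6.1019/122.71 = 0.049725 mol/L.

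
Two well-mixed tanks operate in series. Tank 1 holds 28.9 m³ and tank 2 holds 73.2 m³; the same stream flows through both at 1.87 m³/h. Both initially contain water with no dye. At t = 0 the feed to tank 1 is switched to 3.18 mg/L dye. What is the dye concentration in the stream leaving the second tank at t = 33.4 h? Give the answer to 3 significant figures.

Time constants: τᵢ = Vᵢ/Q for each well-mixed tank.
τ₁ = 28.9/1.87 = 15.455 h; τ₂ = 73.2/1.87 = 39.144 h.
Solving the cascade with C₁(0)=C₂(0)=0 gives C₂(t) = C_in[1 − (τ₁ e^(−t/τ₁) − τ₂ e^(−t/τ₂))/(τ₁ − τ₂)].
At t = 33.4: e^(−t/τ₁) = 0.11519, e^(−t/τ₂) = 0.42603.
C₂ = 3.18·[1 − (15.455·0.11519 − 39.144·0.42603)/(-23.690)] = 3.18·0.37119 = 1.1804 mg/L.

1.18 mg/L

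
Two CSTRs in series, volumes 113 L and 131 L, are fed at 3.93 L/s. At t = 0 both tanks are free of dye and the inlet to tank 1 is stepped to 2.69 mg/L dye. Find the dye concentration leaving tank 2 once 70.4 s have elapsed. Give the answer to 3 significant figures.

Species balance on tank i: dCᵢ/dt = (Cᵢ₋₁ − Cᵢ)/τᵢ with τᵢ = Vᵢ/Q.
τ₁ = 113/3.93 = 28.753 s; τ₂ = 131/3.93 = 33.333 s.
Solving the cascade with C₁(0)=C₂(0)=0 gives C₂(t) = C_in[1 − (τ₁ e^(−t/τ₁) − τ₂ e^(−t/τ₂))/(τ₁ − τ₂)].
At t = 70.4: e^(−t/τ₁) = 0.086430, e^(−t/τ₂) = 0.12100.
C₂ = 2.69·[1 − (28.753·0.086430 − 33.333·0.12100)/(-4.5802)] = 2.69·0.66201 = 1.7808 mg/L.

1.78 mg/L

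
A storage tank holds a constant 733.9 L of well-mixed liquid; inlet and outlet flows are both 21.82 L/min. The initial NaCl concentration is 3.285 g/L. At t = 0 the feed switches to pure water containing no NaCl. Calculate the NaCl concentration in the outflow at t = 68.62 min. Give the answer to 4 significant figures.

Accumulation = in − out for the solute gives V dC/dt = Q(C_in − C).
Rewrite as dC/dt + C/τ = C_in/τ, τ = V/Q = 33.6343 min.
Solution: C(t) = C_in + (C₀ − C_in) e^(−t/τ).
C(68.62) = 0 + (3.285 − 0)·e^(−68.62/33.6343) = 0 + (3.28500)·0.130005 = 0.427067 g/L.

0.4271 g/L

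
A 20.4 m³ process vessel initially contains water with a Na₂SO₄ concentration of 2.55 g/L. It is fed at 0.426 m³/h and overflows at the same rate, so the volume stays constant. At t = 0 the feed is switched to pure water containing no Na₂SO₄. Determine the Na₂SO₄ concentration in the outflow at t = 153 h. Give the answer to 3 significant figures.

0.104 g/L

Mass balance on the solute (V constant): V dC/dt = Q(C_in − C).
Rewrite as dC/dt + C/τ = C_in/τ, τ = V/Q = 47.887 h.
Solution: C(t) = C_in + (C₀ − C_in) e^(−t/τ).
C(153) = 0 + (2.55 − 0)·e^(−153/47.887) = 0 + (2.5500)·0.040967 = 0.10446 g/L.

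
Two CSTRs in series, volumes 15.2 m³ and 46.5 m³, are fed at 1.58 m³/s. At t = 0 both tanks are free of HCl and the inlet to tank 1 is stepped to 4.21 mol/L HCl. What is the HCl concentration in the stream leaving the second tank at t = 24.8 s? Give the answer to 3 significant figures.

1.67 mol/L

Each tank obeys Vᵢ dCᵢ/dt = Q(Cᵢ₋₁ − Cᵢ), so τᵢ = Vᵢ/Q.
τ₁ = 15.2/1.58 = 9.6203 s; τ₂ = 46.5/1.58 = 29.430 s.
Tank 1: C₁ = C_in(1 − e^(−t/τ₁)). Tank 2 (τ₁ ≠ τ₂): C₂ = C_in[1 − (τ₁ e^(−t/τ₁) − τ₂ e^(−t/τ₂))/(τ₁ − τ₂)].
At t = 24.8: e^(−t/τ₁) = 0.075934, e^(−t/τ₂) = 0.43056.
C₂ = 4.21·[1 − (9.6203·0.075934 − 29.430·0.43056)/(-19.810)] = 4.21·0.39722 = 1.6723 mol/L.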